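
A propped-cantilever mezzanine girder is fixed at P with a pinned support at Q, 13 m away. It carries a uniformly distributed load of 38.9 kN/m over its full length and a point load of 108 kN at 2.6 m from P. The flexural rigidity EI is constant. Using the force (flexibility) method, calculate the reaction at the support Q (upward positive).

R_Q = 195.7 kN

Choose R_Q as the redundant. The primary structure is the cantilever fixed at P.
Downward deflection at the released point Q due to the loads:
  UDL 38.9: wL⁴/(8EI) = 138878/EI
  point load 108 at a = 2.6: Pa²(3L − a)/(6EI) = 4429/EI
  δ_0 = 143307/EI
Flexibility coefficient — unit upward force at Q: δ_{QQ} = L³/(3EI) = 732.3/EI.
The prop prevents deflection at Q: R_Q = δ_0/δ_{QQ} = 143307/732.3 = 195.7 kN.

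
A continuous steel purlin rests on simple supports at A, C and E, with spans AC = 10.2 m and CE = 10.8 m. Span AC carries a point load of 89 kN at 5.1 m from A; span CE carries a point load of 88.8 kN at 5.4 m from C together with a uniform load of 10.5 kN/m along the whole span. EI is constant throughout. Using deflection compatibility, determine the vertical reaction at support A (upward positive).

R_A = 19.61 kN

Insert a hinge at C; M_C is the redundant, and each span becomes simply supported.
Rotations at C on the released spans (each span's end-slope, ×1/EI):
  span AC: point load 89 at a = 5.1: Pab(L + a)/(6LEI) = 578.7/EI
  span CE: point load 88.8 at a = 5.4: Pab(L + b)/(6LEI) = 647.4/EI
  span CE: UDL 10.5: wL³/(24EI) = 551.1/EI
  relative rotation θ_0 = (578.7 + 1198)/EI = 1777/EI
A unit hogging moment at C produces rotation L₁/(3EI) + L₂/(3EI) = 7/EI.
Compatibility: M_C·(L₁+L₂)/(3EI) = θ_0, giving M_C = 253.9 kN·m (hogging).
Span AC, ΣM about A with M_C applied at C: R_C^{AC}·10.2 = 453.9 + 253.9, so R_C^{AC} = 69.39 kN and R_A = 89 − 69.39 = 19.61 kN.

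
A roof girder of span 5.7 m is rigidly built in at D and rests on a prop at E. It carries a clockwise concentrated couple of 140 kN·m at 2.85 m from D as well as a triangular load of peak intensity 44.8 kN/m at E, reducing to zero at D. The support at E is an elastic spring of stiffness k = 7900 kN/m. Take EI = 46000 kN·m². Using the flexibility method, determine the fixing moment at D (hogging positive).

M_D = 115.5 kN·m

Take the reaction at E as the redundant and release it; the primary structure is a cantilever fixed at D.
Primary-structure tip deflection at E by superposition:
  clockwise couple 140 at a = 2.85: M₀a(2L − a)/(2EI) = 1706/EI
  triangular load, peak 44.8 at the free end: 11w₀L⁴/(120EI) = 4335/EI
  δ_0 = 6041/EI
Flexibility coefficient — unit upward force at E: δ_{EE} = L³/(3EI) = 61.73/EI.
With EI = 46000 kN·m²: δ_0 = 0.13132 m and δ_{EE} = 0.001342 m/kN.
Compatibility — the spring shortens by R_E/k under the reaction it provides: δ_0 − R_E·δ_{EE} = R_E/k. With 1/k = 0.000127 m/kN, R_E = δ_0 / (δ_{EE} + 1/k) = 0.13132 / (0.001342 + 0.000127) = 89.42 kN.
Moment equilibrium about D: M_D = Σ(load moments about D) − R_E·L = 625.2 − 89.42×5.7 = 115.5 kN·m.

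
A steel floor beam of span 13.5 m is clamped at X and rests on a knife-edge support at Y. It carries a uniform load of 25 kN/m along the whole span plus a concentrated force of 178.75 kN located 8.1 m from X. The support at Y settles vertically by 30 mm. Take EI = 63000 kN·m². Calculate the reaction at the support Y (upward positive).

Remove the prop at Y; the released (primary) structure is a cantilever built in at X.
Downward deflection at the released point Y due to the loads:
  UDL 25: wL⁴/(8EI) = 103797/EI
  point load 178.75 at a = 8.1: Pa²(3L − a)/(6EI) = 63330/EI
  δ_0 = 167127/EI
Flexibility coefficient — unit upward force at Y: δ_{YY} = L³/(3EI) = 820.1/EI.
With EI = 63000 kN·m²: δ_0 = 2.6528 m and δ_{YY} = 0.013018 m/kN.
Compatibility — the beam at Y must follow the support down by 0.03 m: δ_0 − R_Y·δ_{YY} = 0.03, so R_Y = (2.6528 − 0.03)/0.013018 = 201.5 kN.

R_Y = 201.5 kN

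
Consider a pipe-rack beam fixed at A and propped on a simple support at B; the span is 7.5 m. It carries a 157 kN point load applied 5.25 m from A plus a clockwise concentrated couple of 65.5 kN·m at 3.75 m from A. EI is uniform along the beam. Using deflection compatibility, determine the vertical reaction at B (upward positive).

R_B = 98.29 kN

Choose R_B as the redundant. The primary structure is the cantilever fixed at A.
Downward deflection at the released point B due to the loads:
  point load 157 at a = 5.25: Pa²(3L − a)/(6EI) = 12441/EI
  clockwise couple 65.5 at a = 3.75: M₀a(2L − a)/(2EI) = 1382/EI
  δ_0 = 13823/EI
Flexibility coefficient — unit upward force at B: δ_{BB} = L³/(3EI) = 140.6/EI.
Compatibility at B: δ_0 − R_B·δ_{BB} = 0, so R_B = 13823/140.6 = 98.29 kN.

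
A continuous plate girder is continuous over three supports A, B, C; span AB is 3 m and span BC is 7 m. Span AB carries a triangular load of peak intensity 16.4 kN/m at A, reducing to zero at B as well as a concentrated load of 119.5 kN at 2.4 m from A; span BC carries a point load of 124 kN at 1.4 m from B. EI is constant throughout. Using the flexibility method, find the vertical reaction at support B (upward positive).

R_B = 253.3 kN

Insert a hinge at B; M_B is the redundant, and each span becomes simply supported.
Rotations at B on the released spans (each span's end-slope, ×1/EI):
  span AB: triangular load, peak 16.4: 7w₀L³/(360EI) = 8.61/EI
  span AB: point load 119.5 at a = 2.4: Pab(L + a)/(6LEI) = 51.62/EI
  span BC: point load 124 at a = 1.4: Pab(L + b)/(6LEI) = 291.6/EI
  relative rotation θ_0 = (60.23 + 291.6)/EI = 351.9/EI
A unit hogging moment at B produces rotation L₁/(3EI) + L₂/(3EI) = 3.333/EI.
Slope continuity at B: θ_0 = M_B·3.333/EI, so M_B = 351.9/3.333 = 105.6 kN·m (hogging).
Span AB, ΣM about A with M_B applied at B: R_B^{AB}·3 = 311.4 + 105.6, so R_B^{AB} = 139 kN and R_A = 144.1 − 139 = 5.112 kN.
Span BC, ΣM about C: R_B^{BC}·7 = 694.4 + 105.6, so R_B^{BC} = 114.3 kN and R_C = 124 − 114.3 = 9.719 kN.
R_B = 139 + 114.3 = 253.3 kN.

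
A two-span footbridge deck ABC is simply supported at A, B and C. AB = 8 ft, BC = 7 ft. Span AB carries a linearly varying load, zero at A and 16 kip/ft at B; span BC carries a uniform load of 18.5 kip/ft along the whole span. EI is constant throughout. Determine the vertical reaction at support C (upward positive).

Insert a hinge at B; M_B is the redundant, and each span becomes simply supported.
End slopes at the hinge B, treating each span as simply supported:
  span AB: triangular load, peak 16: w₀L³/(45EI) = 182/EI
  span BC: UDL 18.5: wL³/(24EI) = 264.4/EI
  relative rotation θ_0 = (182 + 264.4)/EI = 446.4/EI
A unit hogging moment at B produces rotation L₁/(3EI) + L₂/(3EI) = 5/EI.
Compatibility: M_B·(L₁+L₂)/(3EI) = θ_0, giving M_B = 89.29 kip·ft (hogging).
Span BC, ΣM about C: R_B^{BC}·7 = 453.2 + 89.29, so R_B^{BC} = 77.51 kip and R_C = 129.5 − 77.51 = 51.99 kip.

R_C = 51.99 kip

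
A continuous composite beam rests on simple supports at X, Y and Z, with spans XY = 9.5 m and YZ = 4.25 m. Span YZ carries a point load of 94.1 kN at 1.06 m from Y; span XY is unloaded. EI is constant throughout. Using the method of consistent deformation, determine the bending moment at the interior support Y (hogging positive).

Release continuity at Y by inserting a hinge; the redundant is the internal moment M_Y. The primary structure is two simply-supported spans XY and YZ.
Rotations at Y on the released spans (each span's end-slope, ×1/EI):
  span YZ: point load 94.1 at a = 1.06: Pab(L + b)/(6LEI) = 92.84/EI
  relative rotation θ_0 = (0 + 92.84)/EI = 92.84/EI
A unit hogging moment at Y produces rotation L₁/(3EI) + L₂/(3EI) = 4.583/EI.
Slope continuity at Y: θ_0 = M_Y·4.583/EI, so M_Y = 92.84/4.583 = 20.26 kN·m (hogging).

M_Y = 20.26 kN·m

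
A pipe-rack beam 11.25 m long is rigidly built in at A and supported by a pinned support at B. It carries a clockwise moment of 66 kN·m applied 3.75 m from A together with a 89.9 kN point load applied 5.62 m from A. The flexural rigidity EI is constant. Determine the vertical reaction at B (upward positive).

Release the roller at B. Primary structure: cantilever fixed at A.
Free-end deflection of the primary structure under the applied loading (downward +):
  clockwise couple 66 at a = 3.75: M₀a(2L − a)/(2EI) = 2320/EI
  point load 89.9 at a = 5.62: Pa²(3L − a)/(6EI) = 13312/EI
  δ_0 = 15633/EI
Flexibility coefficient — unit upward force at B: δ_{BB} = L³/(3EI) = 474.6/EI.
Compatibility at B: δ_0 − R_B·δ_{BB} = 0, so R_B = 15633/474.6 = 32.94 kN.

R_B = 32.94 kN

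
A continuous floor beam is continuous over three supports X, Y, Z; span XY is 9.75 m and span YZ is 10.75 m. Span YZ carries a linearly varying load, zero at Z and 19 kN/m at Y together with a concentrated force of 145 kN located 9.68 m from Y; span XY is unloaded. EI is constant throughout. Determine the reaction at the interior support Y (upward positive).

Insert a hinge at Y; M_Y is the redundant, and each span becomes simply supported.
End slopes at the hinge Y, treating each span as simply supported:
  span YZ: triangular load, peak 19: w₀L³/(45EI) = 524.5/EI
  span YZ: point load 145 at a = 9.68: Pab(L + b)/(6LEI) = 275.2/EI
  relative rotation θ_0 = (0 + 799.7)/EI = 799.7/EI
A unit hogging moment at Y produces rotation L₁/(3EI) + L₂/(3EI) = 6.833/EI.
Slope continuity at Y: θ_0 = M_Y·6.833/EI, so M_Y = 799.7/6.833 = 117 kN·m (hogging).
Span XY, ΣM about X with M_Y applied at Y: R_Y^{XY}·9.75 = 0 + 117, so R_Y^{XY} = 12 kN and R_X = 0 − 12 = -12 kN.
Span YZ, ΣM about Z: R_Y^{YZ}·10.75 = 887 + 117, so R_Y^{YZ} = 93.4 kN and R_Z = 247.1 − 93.4 = 153.7 kN.
R_Y = 12 + 93.4 = 105.4 kN.

R_Y = 105.4 kN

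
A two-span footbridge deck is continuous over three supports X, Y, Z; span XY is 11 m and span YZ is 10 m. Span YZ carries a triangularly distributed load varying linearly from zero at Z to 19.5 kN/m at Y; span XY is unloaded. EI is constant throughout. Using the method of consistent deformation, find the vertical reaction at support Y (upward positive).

R_Y = 76.82 kN

Take M_Y as the redundant. Released structure: two simple spans XY and YZ with a hinge at Y.
Rotations at Y on the released spans (each span's end-slope, ×1/EI):
  span YZ: triangular load, peak 19.5: w₀L³/(45EI) = 433.3/EI
  relative rotation θ_0 = (0 + 433.3)/EI = 433.3/EI
A unit hogging moment at Y produces rotation L₁/(3EI) + L₂/(3EI) = 7/EI.
Compatibility: M_Y·(L₁+L₂)/(3EI) = θ_0, giving M_Y = 61.9 kN·m (hogging).
Span XY, ΣM about X with M_Y applied at Y: R_Y^{XY}·11 = 0 + 61.9, so R_Y^{XY} = 5.628 kN and R_X = 0 − 5.628 = -5.628 kN.
Span YZ, ΣM about Z: R_Y^{YZ}·10 = 650 + 61.9, so R_Y^{YZ} = 71.19 kN and R_Z = 97.5 − 71.19 = 26.31 kN.
R_Y = 5.628 + 71.19 = 76.82 kN.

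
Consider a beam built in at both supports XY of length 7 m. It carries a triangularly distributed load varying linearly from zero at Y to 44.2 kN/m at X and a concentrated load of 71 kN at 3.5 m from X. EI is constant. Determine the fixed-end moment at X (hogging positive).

M_X = 170.4 kN·m

Release both end moments; the primary structure is a simply-supported span XY with redundants M_X and M_Y.
End rotations of the released simple span under the applied load (×1/EI):
  at X: triangular load, peak 44.2: w₀L³/(45EI) = 336.9/EI
  at Y: triangular load, peak 44.2: 7w₀L³/(360EI) = 294.8/EI
  at X: point load 71 at a = 3.5: Pab(L + b)/(6LEI) = 217.4/EI
  at Y: point load 71 at a = 3.5: Pab(L + a)/(6LEI) = 217.4/EI
  θ_X0 = 554.3/EI,  θ_Y0 = 512.2/EI
Flexibility coefficients: a unit moment at one end gives L/(3EI) there and L/(6EI) at the far end, so f₁₁ = f₂₂ = 2.333/EI and f₁₂ = f₂₁ = 1.167/EI.
Compatibility — zero rotation at each built-in end:
  2.333 M_X + 1.167 M_Y = 554.3
  1.167 M_X + 2.333 M_Y = 512.2
Solving the pair gives M_X = 170.4 kN·m and M_Y = 134.3 kN·m (hogging).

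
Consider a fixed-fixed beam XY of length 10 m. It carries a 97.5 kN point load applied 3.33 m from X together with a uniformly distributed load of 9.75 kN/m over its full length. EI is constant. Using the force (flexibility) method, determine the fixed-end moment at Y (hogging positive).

Take the two fixed-end moments M_X, M_Y as redundants; the released structure is the simple span XY.
On the primary (simply-supported) span, the end slopes from the loading are:
  at X: point load 97.5 at a = 3.33: Pab(L + b)/(6LEI) = 601.7/EI
  at Y: point load 97.5 at a = 3.33: Pab(L + a)/(6LEI) = 481.1/EI
  at X: UDL 9.75: wL³/(24EI) = 406.2/EI
  at Y: UDL 9.75: wL³/(24EI) = 406.2/EI
  θ_X0 = 1008/EI,  θ_Y0 = 887.4/EI
Flexibility coefficients: a unit moment at one end gives L/(3EI) there and L/(6EI) at the far end, so f₁₁ = f₂₂ = 3.333/EI and f₁₂ = f₂₁ = 1.667/EI.
Compatibility — zero rotation at each built-in end:
  3.333 M_X + 1.667 M_Y = 1008
  1.667 M_X + 3.333 M_Y = 887.4
Solving the pair gives M_X = 225.7 kN·m and M_Y = 153.4 kN·m (hogging).

M_Y = 153.4 kN·m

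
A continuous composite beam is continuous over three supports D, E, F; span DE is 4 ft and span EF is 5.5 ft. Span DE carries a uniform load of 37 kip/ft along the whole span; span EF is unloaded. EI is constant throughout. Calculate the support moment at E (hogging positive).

Take M_E as the redundant. Released structure: two simple spans DE and EF with a hinge at E.
Discontinuity in slope at E on the released structure — sum the simple-span end rotations:
  span DE: UDL 37: wL³/(24EI) = 98.67/EI
  relative rotation θ_0 = (98.67 + 0)/EI = 98.67/EI
A unit hogging moment at E produces rotation L₁/(3EI) + L₂/(3EI) = 3.167/EI.
Slope continuity at E: θ_0 = M_E·3.167/EI, so M_E = 98.67/3.167 = 31.16 kip·ft (hogging).

M_E = 31.16 kip·ft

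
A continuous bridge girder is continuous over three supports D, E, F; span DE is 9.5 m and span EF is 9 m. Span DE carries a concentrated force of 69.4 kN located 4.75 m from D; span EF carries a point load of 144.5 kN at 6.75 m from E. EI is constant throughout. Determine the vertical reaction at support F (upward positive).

R_F = 93.08 kN

Release continuity at E by inserting a hinge; the redundant is the internal moment M_E. The primary structure is two simply-supported spans DE and EF.
End slopes at the hinge E, treating each span as simply supported:
  span DE: point load 69.4 at a = 4.75: Pab(L + a)/(6LEI) = 391.5/EI
  span EF: point load 144.5 at a = 6.75: Pab(L + b)/(6LEI) = 457.2/EI
  relative rotation θ_0 = (391.5 + 457.2)/EI = 848.7/EI
A unit hogging moment at E produces rotation L₁/(3EI) + L₂/(3EI) = 6.167/EI.
Slope continuity at E: θ_0 = M_E·6.167/EI, so M_E = 848.7/6.167 = 137.6 kN·m (hogging).
Span EF, ΣM about F: R_E^{EF}·9 = 325.1 + 137.6, so R_E^{EF} = 51.42 kN and R_F = 144.5 − 51.42 = 93.08 kN.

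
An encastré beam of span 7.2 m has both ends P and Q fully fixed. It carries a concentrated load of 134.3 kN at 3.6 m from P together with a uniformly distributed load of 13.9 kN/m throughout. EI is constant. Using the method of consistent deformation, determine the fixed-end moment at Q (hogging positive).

Release both end moments; the primary structure is a simply-supported span PQ with redundants M_P and M_Q.
On the primary (simply-supported) span, the end slopes from the loading are:
  at P: point load 134.3 at a = 3.6: Pab(L + b)/(6LEI) = 435.1/EI
  at Q: point load 134.3 at a = 3.6: Pab(L + a)/(6LEI) = 435.1/EI
  at P: UDL 13.9: wL³/(24EI) = 216.2/EI
  at Q: UDL 13.9: wL³/(24EI) = 216.2/EI
  θ_P0 = 651.3/EI,  θ_Q0 = 651.3/EI
Flexibility coefficients: a unit moment at one end gives L/(3EI) there and L/(6EI) at the far end, so f₁₁ = f₂₂ = 2.4/EI and f₁₂ = f₂₁ = 1.2/EI.
Compatibility — zero rotation at each built-in end:
  2.4 M_P + 1.2 M_Q = 651.3
  1.2 M_P + 2.4 M_Q = 651.3
Solving the pair gives M_P = 180.9 kN·m and M_Q = 180.9 kN·m (hogging).

M_Q = 180.9 kN·m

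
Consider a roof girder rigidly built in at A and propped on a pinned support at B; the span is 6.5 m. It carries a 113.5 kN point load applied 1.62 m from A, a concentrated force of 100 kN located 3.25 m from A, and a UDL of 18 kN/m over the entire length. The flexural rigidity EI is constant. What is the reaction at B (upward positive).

R_B = 84.82 kN

Choose R_B as the redundant. The primary structure is the cantilever fixed at A.
Free-end deflection of the primary structure under the applied loading (downward +):
  point load 113.5 at a = 1.62: Pa²(3L − a)/(6EI) = 887.7/EI
  point load 100 at a = 3.25: Pa²(3L − a)/(6EI) = 2861/EI
  UDL 18: wL⁴/(8EI) = 4016/EI
  δ_0 = 7765/EI
Flexibility coefficient — unit upward force at B: δ_{BB} = L³/(3EI) = 91.54/EI.
Compatibility at B: δ_0 − R_B·δ_{BB} = 0, so R_B = 7765/91.54 = 84.82 kN.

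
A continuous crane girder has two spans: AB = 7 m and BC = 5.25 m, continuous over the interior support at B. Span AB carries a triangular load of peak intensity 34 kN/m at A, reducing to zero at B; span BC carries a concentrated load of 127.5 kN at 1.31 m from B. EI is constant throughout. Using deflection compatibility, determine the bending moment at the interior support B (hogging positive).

Insert a hinge at B; M_B is the redundant, and each span becomes simply supported.
Discontinuity in slope at B on the released structure — sum the simple-span end rotations:
  span AB: triangular load, peak 34: 7w₀L³/(360EI) = 226.8/EI
  span BC: point load 127.5 at a = 1.31: Pab(L + b)/(6LEI) = 192/EI
  relative rotation θ_0 = (226.8 + 192)/EI = 418.8/EI
A unit hogging moment at B produces rotation L₁/(3EI) + L₂/(3EI) = 4.083/EI.
Slope continuity at B: θ_0 = M_B·4.083/EI, so M_B = 418.8/4.083 = 102.6 kN·m (hogging).

M_B = 102.6 kN·m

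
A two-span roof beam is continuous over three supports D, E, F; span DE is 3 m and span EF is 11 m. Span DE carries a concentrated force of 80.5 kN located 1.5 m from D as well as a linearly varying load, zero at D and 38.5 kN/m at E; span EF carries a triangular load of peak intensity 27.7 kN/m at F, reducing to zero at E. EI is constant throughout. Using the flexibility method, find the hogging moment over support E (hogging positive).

Release continuity at E by inserting a hinge; the redundant is the internal moment M_E. The primary structure is two simply-supported spans DE and EF.
End slopes at the hinge E, treating each span as simply supported:
  span DE: point load 80.5 at a = 1.5: Pab(L + a)/(6LEI) = 45.28/EI
  span DE: triangular load, peak 38.5: w₀L³/(45EI) = 23.1/EI
  span EF: triangular load, peak 27.7: 7w₀L³/(360EI) = 716.9/EI
  relative rotation θ_0 = (68.38 + 716.9)/EI = 785.3/EI
A unit hogging moment at E produces rotation L₁/(3EI) + L₂/(3EI) = 4.667/EI.
Slope continuity at E: θ_0 = M_E·4.667/EI, so M_E = 785.3/4.667 = 168.3 kN·m (hogging).

M_E = 168.3 kN·m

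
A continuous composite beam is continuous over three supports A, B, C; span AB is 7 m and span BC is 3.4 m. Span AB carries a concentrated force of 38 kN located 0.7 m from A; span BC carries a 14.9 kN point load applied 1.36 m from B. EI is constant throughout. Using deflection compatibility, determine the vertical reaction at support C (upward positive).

Insert a hinge at B; M_B is the redundant, and each span becomes simply supported.
Rotations at B on the released spans (each span's end-slope, ×1/EI):
  span AB: point load 38 at a = 0.7: Pab(L + a)/(6LEI) = 30.72/EI
  span BC: point load 14.9 at a = 1.36: Pab(L + b)/(6LEI) = 11.02/EI
  relative rotation θ_0 = (30.72 + 11.02)/EI = 41.75/EI
A unit hogging moment at B produces rotation L₁/(3EI) + L₂/(3EI) = 3.467/EI.
Slope continuity at B: θ_0 = M_B·3.467/EI, so M_B = 41.75/3.467 = 12.04 kN·m (hogging).
Span BC, ΣM about C: R_B^{BC}·3.4 = 30.4 + 12.04, so R_B^{BC} = 12.48 kN and R_C = 14.9 − 12.48 = 2.418 kN.

R_C = 2.418 kN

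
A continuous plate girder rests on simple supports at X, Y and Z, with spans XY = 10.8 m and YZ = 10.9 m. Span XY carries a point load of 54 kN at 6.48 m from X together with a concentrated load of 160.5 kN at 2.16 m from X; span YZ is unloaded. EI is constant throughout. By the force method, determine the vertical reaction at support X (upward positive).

R_X = 137.2 kN

Insert a hinge at Y; M_Y is the redundant, and each span becomes simply supported.
Discontinuity in slope at Y on the released structure — sum the simple-span end rotations:
  span XY: point load 54 at a = 6.48: Pab(L + a)/(6LEI) = 403.1/EI
  span XY: point load 160.5 at a = 2.16: Pab(L + a)/(6LEI) = 599.1/EI
  relative rotation θ_0 = (1002 + 0)/EI = 1002/EI
A unit hogging moment at Y produces rotation L₁/(3EI) + L₂/(3EI) = 7.233/EI.
Slope continuity at Y: θ_0 = M_Y·7.233/EI, so M_Y = 1002/7.233 = 138.5 kN·m (hogging).
Span XY, ΣM about X with M_Y applied at Y: R_Y^{XY}·10.8 = 696.6 + 138.5, so R_Y^{XY} = 77.33 kN and R_X = 214.5 − 77.33 = 137.2 kN.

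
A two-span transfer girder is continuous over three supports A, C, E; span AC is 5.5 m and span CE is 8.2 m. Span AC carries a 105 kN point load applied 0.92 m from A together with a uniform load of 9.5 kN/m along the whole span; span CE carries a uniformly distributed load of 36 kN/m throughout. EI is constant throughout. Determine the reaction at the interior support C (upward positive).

R_C = 256.4 kN

Insert a hinge at C; M_C is the redundant, and each span becomes simply supported.
Rotations at C on the released spans (each span's end-slope, ×1/EI):
  span AC: point load 105 at a = 0.92: Pab(L + a)/(6LEI) = 86.07/EI
  span AC: UDL 9.5: wL³/(24EI) = 65.86/EI
  span CE: UDL 36: wL³/(24EI) = 827.1/EI
  relative rotation θ_0 = (151.9 + 827.1)/EI = 979/EI
A unit hogging moment at C produces rotation L₁/(3EI) + L₂/(3EI) = 4.567/EI.
Compatibility: M_C·(L₁+L₂)/(3EI) = θ_0, giving M_C = 214.4 kN·m (hogging).
Span AC, ΣM about A with M_C applied at C: R_C^{AC}·5.5 = 240.3 + 214.4, so R_C^{AC} = 82.67 kN and R_A = 157.2 − 82.67 = 74.58 kN.
Span CE, ΣM about E: R_C^{CE}·8.2 = 1210 + 214.4, so R_C^{CE} = 173.7 kN and R_E = 295.2 − 173.7 = 121.5 kN.
R_C = 82.67 + 173.7 = 256.4 kN.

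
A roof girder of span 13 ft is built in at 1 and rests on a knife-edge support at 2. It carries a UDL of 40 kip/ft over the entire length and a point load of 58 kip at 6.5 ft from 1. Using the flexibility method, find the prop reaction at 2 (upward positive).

R_2 = 213.1 kip

Release the roller at 2. Primary structure: cantilever fixed at 1.
Downward deflection at the released point 2 due to the loads:
  UDL 40: wL⁴/(8EI) = 142805/EI
  point load 58 at a = 6.5: Pa²(3L − a)/(6EI) = 13274/EI
  δ_0 = 156079/EI
Flexibility coefficient — unit upward force at 2: δ_{22} = L³/(3EI) = 732.3/EI.
Compatibility at 2: δ_0 − R_2·δ_{22} = 0, so R_2 = 156079/732.3 = 213.1 kip.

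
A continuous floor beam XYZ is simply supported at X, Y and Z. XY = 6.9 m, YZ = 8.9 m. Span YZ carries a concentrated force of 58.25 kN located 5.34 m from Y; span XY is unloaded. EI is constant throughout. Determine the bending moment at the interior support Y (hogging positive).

M_Y = 49.06 kN·m

Release continuity at Y by inserting a hinge; the redundant is the internal moment M_Y. The primary structure is two simply-supported spans XY and YZ.
End slopes at the hinge Y, treating each span as simply supported:
  span YZ: point load 58.25 at a = 5.34: Pab(L + b)/(6LEI) = 258.4/EI
  relative rotation θ_0 = (0 + 258.4)/EI = 258.4/EI
A unit hogging moment at Y produces rotation L₁/(3EI) + L₂/(3EI) = 5.267/EI.
Slope continuity at Y: θ_0 = M_Y·5.267/EI, so M_Y = 258.4/5.267 = 49.06 kN·m (hogging).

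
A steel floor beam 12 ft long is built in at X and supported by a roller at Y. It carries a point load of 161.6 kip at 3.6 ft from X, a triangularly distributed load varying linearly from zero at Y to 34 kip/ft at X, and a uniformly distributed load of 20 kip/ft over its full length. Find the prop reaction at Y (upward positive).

Choose R_Y as the redundant. The primary structure is the cantilever fixed at X.
Free-end deflection of the primary structure under the applied loading (downward +):
  point load 161.6 at a = 3.6: Pa²(3L − a)/(6EI) = 11309/EI
  triangular load, peak 34 at the fixed end: w₀L⁴/(30EI) = 23501/EI
  UDL 20: wL⁴/(8EI) = 51840/EI
  δ_0 = 86650/EI
Flexibility coefficient — unit upward force at Y: δ_{YY} = L³/(3EI) = 576/EI.
Compatibility at Y: δ_0 − R_Y·δ_{YY} = 0, so R_Y = 86650/576 = 150.4 kip.

R_Y = 150.4 kip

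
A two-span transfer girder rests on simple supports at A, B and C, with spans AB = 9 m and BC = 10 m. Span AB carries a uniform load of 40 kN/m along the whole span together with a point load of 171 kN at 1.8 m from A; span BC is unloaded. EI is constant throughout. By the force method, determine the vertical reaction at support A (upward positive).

R_A = 287.7 kN

Take M_B as the redundant. Released structure: two simple spans AB and BC with a hinge at B.
End slopes at the hinge B, treating each span as simply supported:
  span AB: UDL 40: wL³/(24EI) = 1215/EI
  span AB: point load 171 at a = 1.8: Pab(L + a)/(6LEI) = 443.2/EI
  relative rotation θ_0 = (1658 + 0)/EI = 1658/EI
A unit hogging moment at B produces rotation L₁/(3EI) + L₂/(3EI) = 6.333/EI.
Slope continuity at B: θ_0 = M_B·6.333/EI, so M_B = 1658/6.333 = 261.8 kN·m (hogging).
Span AB, ΣM about A with M_B applied at B: R_B^{AB}·9 = 1928 + 261.8, so R_B^{AB} = 243.3 kN and R_A = 531 − 243.3 = 287.7 kN.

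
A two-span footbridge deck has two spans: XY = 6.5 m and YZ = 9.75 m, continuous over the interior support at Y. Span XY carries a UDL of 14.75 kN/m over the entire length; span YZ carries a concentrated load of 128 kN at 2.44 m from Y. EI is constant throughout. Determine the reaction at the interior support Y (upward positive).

R_Y = 183.4 kN

Insert a hinge at Y; M_Y is the redundant, and each span becomes simply supported.
End slopes at the hinge Y, treating each span as simply supported:
  span XY: UDL 14.75: wL³/(24EI) = 168.8/EI
  span YZ: point load 128 at a = 2.44: Pab(L + b)/(6LEI) = 665.8/EI
  relative rotation θ_0 = (168.8 + 665.8)/EI = 834.6/EI
A unit hogging moment at Y produces rotation L₁/(3EI) + L₂/(3EI) = 5.417/EI.
Compatibility: M_Y·(L₁+L₂)/(3EI) = θ_0, giving M_Y = 154.1 kN·m (hogging).
Span XY, ΣM about X with M_Y applied at Y: R_Y^{XY}·6.5 = 311.6 + 154.1, so R_Y^{XY} = 71.64 kN and R_X = 95.88 − 71.64 = 24.23 kN.
Span YZ, ΣM about Z: R_Y^{YZ}·9.75 = 935.7 + 154.1, so R_Y^{YZ} = 111.8 kN and R_Z = 128 − 111.8 = 16.23 kN.
R_Y = 71.64 + 111.8 = 183.4 kN.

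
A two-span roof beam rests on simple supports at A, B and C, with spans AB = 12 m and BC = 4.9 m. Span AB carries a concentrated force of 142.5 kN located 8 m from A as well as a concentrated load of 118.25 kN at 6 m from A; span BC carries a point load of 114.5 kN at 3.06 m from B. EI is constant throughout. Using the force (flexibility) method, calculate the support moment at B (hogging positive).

Take M_B as the redundant. Released structure: two simple spans AB and BC with a hinge at B.
Discontinuity in slope at B on the released structure — sum the simple-span end rotations:
  span AB: point load 142.5 at a = 8: Pab(L + a)/(6LEI) = 1267/EI
  span AB: point load 118.25 at a = 6: Pab(L + a)/(6LEI) = 1064/EI
  span BC: point load 114.5 at a = 3.06: Pab(L + b)/(6LEI) = 147.8/EI
  relative rotation θ_0 = (2331 + 147.8)/EI = 2479/EI
A unit hogging moment at B produces rotation L₁/(3EI) + L₂/(3EI) = 5.633/EI.
Compatibility: M_B·(L₁+L₂)/(3EI) = θ_0, giving M_B = 440 kN·m (hogging).

M_B = 440 kN·m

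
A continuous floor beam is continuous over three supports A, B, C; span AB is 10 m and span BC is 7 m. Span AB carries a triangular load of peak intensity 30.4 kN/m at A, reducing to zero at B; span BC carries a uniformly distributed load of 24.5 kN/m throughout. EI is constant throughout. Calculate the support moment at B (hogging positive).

M_B = 166.1 kN·m

Release continuity at B by inserting a hinge; the redundant is the internal moment M_B. The primary structure is two simply-supported spans AB and BC.
Discontinuity in slope at B on the released structure — sum the simple-span end rotations:
  span AB: triangular load, peak 30.4: 7w₀L³/(360EI) = 591.1/EI
  span BC: UDL 24.5: wL³/(24EI) = 350.1/EI
  relative rotation θ_0 = (591.1 + 350.1)/EI = 941.3/EI
A unit hogging moment at B produces rotation L₁/(3EI) + L₂/(3EI) = 5.667/EI.
Slope continuity at B: θ_0 = M_B·5.667/EI, so M_B = 941.3/5.667 = 166.1 kN·m (hogging).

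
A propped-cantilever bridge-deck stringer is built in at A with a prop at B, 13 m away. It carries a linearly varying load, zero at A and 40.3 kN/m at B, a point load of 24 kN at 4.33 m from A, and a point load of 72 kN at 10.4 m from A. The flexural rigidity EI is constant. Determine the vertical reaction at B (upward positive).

Release the roller at B. Primary structure: cantilever fixed at A.
Primary-structure tip deflection at B by superposition:
  triangular load, peak 40.3 at the free end: 11w₀L⁴/(120EI) = 105509/EI
  point load 24 at a = 4.33: Pa²(3L − a)/(6EI) = 2600/EI
  point load 72 at a = 10.4: Pa²(3L − a)/(6EI) = 37121/EI
  δ_0 = 145230/EI
Tip deflection under a unit load at B: L³/(3EI) = 732.3/EI.
Compatibility at B: δ_0 − R_B·δ_{BB} = 0, so R_B = 145230/732.3 = 198.3 kN.

R_B = 198.3 kN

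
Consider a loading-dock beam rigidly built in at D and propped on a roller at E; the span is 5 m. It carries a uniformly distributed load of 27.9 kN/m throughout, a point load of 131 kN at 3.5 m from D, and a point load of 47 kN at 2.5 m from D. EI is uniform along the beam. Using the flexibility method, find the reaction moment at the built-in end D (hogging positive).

Take the reaction at E as the redundant and release it; the primary structure is a cantilever fixed at D.
Free-end deflection of the primary structure under the applied loading (downward +):
  UDL 27.9: wL⁴/(8EI) = 2180/EI
  point load 131 at a = 3.5: Pa²(3L − a)/(6EI) = 3076/EI
  point load 47 at a = 2.5: Pa²(3L − a)/(6EI) = 612/EI
  δ_0 = 5867/EI
Tip deflection under a unit load at E: L³/(3EI) = 41.67/EI.
Compatibility at E: δ_0 − R_E·δ_{EE} = 0, so R_E = 5867/41.67 = 140.8 kN.
Moment equilibrium about D: M_D = Σ(load moments about D) − R_E·L = 924.8 − 140.8×5 = 220.7 kN·m.

M_D = 220.7 kN·m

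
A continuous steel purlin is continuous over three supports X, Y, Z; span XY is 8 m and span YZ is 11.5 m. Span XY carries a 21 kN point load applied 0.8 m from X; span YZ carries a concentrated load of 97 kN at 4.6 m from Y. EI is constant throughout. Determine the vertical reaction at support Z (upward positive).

Release continuity at Y by inserting a hinge; the redundant is the internal moment M_Y. The primary structure is two simply-supported spans XY and YZ.
Discontinuity in slope at Y on the released structure — sum the simple-span end rotations:
  span XY: point load 21 at a = 0.8: Pab(L + a)/(6LEI) = 22.18/EI
  span YZ: point load 97 at a = 4.6: Pab(L + b)/(6LEI) = 821/EI
  relative rotation θ_0 = (22.18 + 821)/EI = 843.2/EI
A unit hogging moment at Y produces rotation L₁/(3EI) + L₂/(3EI) = 6.5/EI.
Slope continuity at Y: θ_0 = M_Y·6.5/EI, so M_Y = 843.2/6.5 = 129.7 kN·m (hogging).
Span YZ, ΣM about Z: R_Y^{YZ}·11.5 = 669.3 + 129.7, so R_Y^{YZ} = 69.48 kN and R_Z = 97 − 69.48 = 27.52 kN.

R_Z = 27.52 kN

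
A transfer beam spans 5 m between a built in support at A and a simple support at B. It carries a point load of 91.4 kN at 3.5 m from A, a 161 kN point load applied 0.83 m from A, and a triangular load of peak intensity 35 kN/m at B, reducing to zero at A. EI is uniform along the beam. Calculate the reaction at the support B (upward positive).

R_B = 105.9 kN

Choose R_B as the redundant. The primary structure is the cantilever fixed at A.
Primary-structure tip deflection at B by superposition:
  point load 91.4 at a = 3.5: Pa²(3L − a)/(6EI) = 2146/EI
  point load 161 at a = 0.83: Pa²(3L − a)/(6EI) = 261.9/EI
  triangular load, peak 35 at the free end: 11w₀L⁴/(120EI) = 2005/EI
  δ_0 = 4413/EI
Flexibility coefficient — unit upward force at B: δ_{BB} = L³/(3EI) = 41.67/EI.
Compatibility at B: δ_0 − R_B·δ_{BB} = 0, so R_B = 4413/41.67 = 105.9 kN.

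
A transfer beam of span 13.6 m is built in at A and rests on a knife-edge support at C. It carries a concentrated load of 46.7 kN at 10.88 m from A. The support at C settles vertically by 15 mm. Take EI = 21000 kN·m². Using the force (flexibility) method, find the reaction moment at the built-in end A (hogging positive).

Take the reaction at C as the redundant and release it; the primary structure is a cantilever fixed at A.
Deflection at C on the released cantilever, summing each load's contribution:
  point load 46.7 at a = 10.88: Pa²(3L − a)/(6EI) = 27567/EI
Flexibility coefficient — unit upward force at C: δ_{CC} = L³/(3EI) = 838.5/EI.
With EI = 21000 kN·m²: δ_0 = 1.3127 m and δ_{CC} = 0.039928 m/kN.
Compatibility — the beam at C must follow the support down by 0.015 m: δ_0 − R_C·δ_{CC} = 0.015, so R_C = (1.3127 − 0.015)/0.039928 = 32.5 kN.
Moment equilibrium about A: M_A = Σ(load moments about A) − R_C·L = 508.1 − 32.5×13.6 = 66.08 kN·m.

M_A = 66.08 kN·m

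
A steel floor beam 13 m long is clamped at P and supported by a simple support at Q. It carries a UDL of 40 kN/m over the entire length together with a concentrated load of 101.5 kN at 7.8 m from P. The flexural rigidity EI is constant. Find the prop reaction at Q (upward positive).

R_Q = 238.8 kN

Remove the prop at Q; the released (primary) structure is a cantilever built in at P.
Primary-structure tip deflection at Q by superposition:
  UDL 40: wL⁴/(8EI) = 142805/EI
  point load 101.5 at a = 7.8: Pa²(3L − a)/(6EI) = 32111/EI
  δ_0 = 174916/EI
Flexibility coefficient — unit upward force at Q: δ_{QQ} = L³/(3EI) = 732.3/EI.
Compatibility at Q: δ_0 − R_Q·δ_{QQ} = 0, so R_Q = 174916/732.3 = 238.8 kN.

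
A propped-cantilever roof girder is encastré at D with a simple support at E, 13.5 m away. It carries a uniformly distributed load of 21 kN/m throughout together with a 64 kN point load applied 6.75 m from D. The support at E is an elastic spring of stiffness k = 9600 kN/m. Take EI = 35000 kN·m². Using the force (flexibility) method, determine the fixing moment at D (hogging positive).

Take the reaction at E as the redundant and release it; the primary structure is a cantilever fixed at D.
Free-end deflection of the primary structure under the applied loading (downward +):
  UDL 21: wL⁴/(8EI) = 87190/EI
  point load 64 at a = 6.75: Pa²(3L − a)/(6EI) = 16402/EI
  δ_0 = 103592/EI
Flexibility coefficient — unit upward force at E: δ_{EE} = L³/(3EI) = 820.1/EI.
With EI = 35000 kN·m²: δ_0 = 2.9598 m and δ_{EE} = 0.023432 m/kN.
Compatibility — the spring shortens by R_E/k under the reaction it provides: δ_0 − R_E·δ_{EE} = R_E/k. With 1/k = 0.000104 m/kN, R_E = δ_0 / (δ_{EE} + 1/k) = 2.9598 / (0.023432 + 0.000104) = 125.8 kN.
Moment equilibrium about D: M_D = Σ(load moments about D) − R_E·L = 2346 − 125.8×13.5 = 648 kN·m.

M_D = 648 kN·m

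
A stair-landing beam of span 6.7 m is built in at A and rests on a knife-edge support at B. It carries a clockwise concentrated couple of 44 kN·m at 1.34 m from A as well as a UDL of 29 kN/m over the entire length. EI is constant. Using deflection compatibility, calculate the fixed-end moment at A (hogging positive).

Take the reaction at B as the redundant and release it; the primary structure is a cantilever fixed at A.
Primary-structure tip deflection at B by superposition:
  clockwise couple 44 at a = 1.34: M₀a(2L − a)/(2EI) = 355.5/EI
  UDL 29: wL⁴/(8EI) = 7305/EI
  δ_0 = 7660/EI
Tip deflection under a unit load at B: L³/(3EI) = 100.3/EI.
The prop prevents deflection at B: R_B = δ_0/δ_{BB} = 7660/100.3 = 76.41 kN.
Moment equilibrium about A: M_A = Σ(load moments about A) − R_B·L = 694.9 − 76.41×6.7 = 183 kN·m.

M_A = 183 kN·m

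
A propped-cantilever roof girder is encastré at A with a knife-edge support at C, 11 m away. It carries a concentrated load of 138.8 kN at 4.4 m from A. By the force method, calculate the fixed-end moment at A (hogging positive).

M_A = 293.1 kN·m

Remove the prop at C; the released (primary) structure is a cantilever built in at A.
Deflection at C on the released cantilever, summing each load's contribution:
  point load 138.8 at a = 4.4: Pa²(3L − a)/(6EI) = 12809/EI
Flexibility coefficient — unit upward force at C: δ_{CC} = L³/(3EI) = 443.7/EI.
Compatibility at C: δ_0 − R_C·δ_{CC} = 0, so R_C = 12809/443.7 = 28.87 kN.
Moment equilibrium about A: M_A = Σ(load moments about A) − R_C·L = 610.7 − 28.87×11 = 293.1 kN·m.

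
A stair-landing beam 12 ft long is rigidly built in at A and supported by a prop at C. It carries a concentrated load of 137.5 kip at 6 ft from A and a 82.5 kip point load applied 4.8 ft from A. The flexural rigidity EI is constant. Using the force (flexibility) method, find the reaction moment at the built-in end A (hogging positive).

M_A = 499.5 kip·ft

Take the reaction at C as the redundant and release it; the primary structure is a cantilever fixed at A.
Primary-structure tip deflection at C by superposition:
  point load 137.5 at a = 6: Pa²(3L − a)/(6EI) = 24750/EI
  point load 82.5 at a = 4.8: Pa²(3L − a)/(6EI) = 9884/EI
  δ_0 = 34634/EI
Flexibility coefficient — unit upward force at C: δ_{CC} = L³/(3EI) = 576/EI.
Compatibility at C: δ_0 − R_C·δ_{CC} = 0, so R_C = 34634/576 = 60.13 kip.
Moment equilibrium about A: M_A = Σ(load moments about A) − R_C·L = 1221 − 60.13×12 = 499.5 kip·ft.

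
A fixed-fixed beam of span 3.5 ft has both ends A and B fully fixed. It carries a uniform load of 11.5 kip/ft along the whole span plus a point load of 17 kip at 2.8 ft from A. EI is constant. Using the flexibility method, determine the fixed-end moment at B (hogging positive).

Take the two fixed-end moments M_A, M_B as redundants; the released structure is the simple span AB.
On the primary (simply-supported) span, the end slopes from the loading are:
  at A: UDL 11.5: wL³/(24EI) = 20.54/EI
  at B: UDL 11.5: wL³/(24EI) = 20.54/EI
  at A: point load 17 at a = 2.8: Pab(L + b)/(6LEI) = 6.664/EI
  at B: point load 17 at a = 2.8: Pab(L + a)/(6LEI) = 9.996/EI
  θ_A0 = 27.21/EI,  θ_B0 = 30.54/EI
Flexibility coefficients: a unit moment at one end gives L/(3EI) there and L/(6EI) at the far end, so f₁₁ = f₂₂ = 1.167/EI and f₁₂ = f₂₁ = 0.5833/EI.
Compatibility — zero rotation at each built-in end:
  1.167 M_A + 0.5833 M_B = 27.21
  0.5833 M_A + 1.167 M_B = 30.54
Solving the pair gives M_A = 13.64 kip·ft and M_B = 19.36 kip·ft (hogging).

M_B = 19.36 kip·ft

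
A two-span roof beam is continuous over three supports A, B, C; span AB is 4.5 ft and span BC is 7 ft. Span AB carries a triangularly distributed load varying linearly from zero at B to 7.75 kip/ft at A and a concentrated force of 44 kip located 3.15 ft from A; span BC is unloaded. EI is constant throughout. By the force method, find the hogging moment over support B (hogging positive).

M_B = 17.41 kip·ft

Take M_B as the redundant. Released structure: two simple spans AB and BC with a hinge at B.
Rotations at B on the released spans (each span's end-slope, ×1/EI):
  span AB: triangular load, peak 7.75: 7w₀L³/(360EI) = 13.73/EI
  span AB: point load 44 at a = 3.15: Pab(L + a)/(6LEI) = 53.01/EI
  relative rotation θ_0 = (66.75 + 0)/EI = 66.75/EI
A unit hogging moment at B produces rotation L₁/(3EI) + L₂/(3EI) = 3.833/EI.
Slope continuity at B: θ_0 = M_B·3.833/EI, so M_B = 66.75/3.833 = 17.41 kip·ft (hogging).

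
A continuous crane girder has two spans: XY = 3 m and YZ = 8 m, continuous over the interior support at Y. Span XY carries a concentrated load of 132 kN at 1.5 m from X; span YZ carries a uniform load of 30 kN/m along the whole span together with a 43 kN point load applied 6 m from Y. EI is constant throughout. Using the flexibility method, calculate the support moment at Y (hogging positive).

M_Y = 224.1 kN·m

Insert a hinge at Y; M_Y is the redundant, and each span becomes simply supported.
Rotations at Y on the released spans (each span's end-slope, ×1/EI):
  span XY: point load 132 at a = 1.5: Pab(L + a)/(6LEI) = 74.25/EI
  span YZ: UDL 30: wL³/(24EI) = 640/EI
  span YZ: point load 43 at a = 6: Pab(L + b)/(6LEI) = 107.5/EI
  relative rotation θ_0 = (74.25 + 747.5)/EI = 821.8/EI
A unit hogging moment at Y produces rotation L₁/(3EI) + L₂/(3EI) = 3.667/EI.
Compatibility: M_Y·(L₁+L₂)/(3EI) = θ_0, giving M_Y = 224.1 kN·m (hogging).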